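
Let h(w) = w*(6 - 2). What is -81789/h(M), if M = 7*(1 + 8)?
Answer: -27263/84 ≈ -324.56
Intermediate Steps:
M = 63 (M = 7*9 = 63)
h(w) = 4*w (h(w) = w*4 = 4*w)
-81789/h(M) = -81789/(4*63) = -81789/252 = -81789*1/252 = -27263/84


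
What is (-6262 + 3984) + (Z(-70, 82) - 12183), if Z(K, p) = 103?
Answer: -14358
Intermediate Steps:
(-6262 + 3984) + (Z(-70, 82) - 12183) = (-6262 + 3984) + (103 - 12183) = -2278 - 12080 = -14358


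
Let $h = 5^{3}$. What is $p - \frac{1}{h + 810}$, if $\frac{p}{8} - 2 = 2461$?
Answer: $\frac{18423239}{935} \approx 19704.0$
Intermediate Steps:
$h = 125$
$p = 19704$ ($p = 16 + 8 \cdot 2461 = 16 + 19688 = 19704$)
$p - \frac{1}{h + 810} = 19704 - \frac{1}{125 + 810} = 19704 - \frac{1}{935} = \frac{18423239}{935}$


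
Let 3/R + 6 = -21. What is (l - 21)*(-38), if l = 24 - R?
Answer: -1064/9 ≈ -118.22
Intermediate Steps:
R = -1/9 (R = 3/(-6 - 21) = 3/(-27) = 3*(-1/27) = -1/9 ≈ -0.11111)
l = 217/9 (l = 24 - 1*(-1/9) = 24 + 1/9 = 217/9 ≈ 24.111)
(l - 21)*(-38) = (217/9 - 21)*(-38) = (28/9)*(-38) = -1064/9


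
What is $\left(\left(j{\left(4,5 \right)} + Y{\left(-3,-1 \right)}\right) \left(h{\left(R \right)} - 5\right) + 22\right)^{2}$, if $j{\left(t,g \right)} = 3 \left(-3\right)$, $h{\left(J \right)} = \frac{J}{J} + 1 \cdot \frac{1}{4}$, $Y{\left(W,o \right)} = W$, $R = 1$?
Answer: $4489$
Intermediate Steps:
$h{\left(J \right)} = \frac{5}{4}$ ($h{\left(J \right)} = 1 + 1 \cdot \frac{1}{4} = 1 + \frac{1}{4} = \frac{5}{4}$)
$j{\left(t,g \right)} = -9$
$\left(\left(j{\left(4,5 \right)} + Y{\left(-3,-1 \right)}\right) \left(h{\left(R \right)} - 5\right) + 22\right)^{2} = \left(\left(-9 - 3\right) \left(\frac{5}{4} - 5\right) + 22\right)^{2} = \left(\left(-12\right) \left(- \frac{15}{4}\right) + 22\right)^{2} = \left(45 + 22\right)^{2} = 67^{2} = 4489$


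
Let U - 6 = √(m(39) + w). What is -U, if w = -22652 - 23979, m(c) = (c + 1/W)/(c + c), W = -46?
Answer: -6 - I*√150077280795/1794 ≈ -6.0 - 215.94*I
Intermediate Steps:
m(c) = (-1/46 + c)/(2*c) (m(c) = (c + 1/(-46))/(c + c) = (c - 1/46)/((2*c)) = (-1/46 + c)*(1/(2*c)) = (-1/46 + c)/(2*c))
w = -46631
U = 6 + I*√150077280795/1794 (U = 6 + √((1/92)*(-1 + 46*39)/39 - 46631) = 6 + √((1/92)*(1/39)*(-1 + 1794) - 46631) = 6 + √((1/92)*(1/39)*1793 - 46631) = 6 + √(1793/3588 - 46631) = 6 + √(-167310235/3588) = 6 + I*√150077280795/1794 ≈ 6.0 + 215.94*I)
-U = -(6 + I*√150077280795/1794) = -6 - I*√150077280795/1794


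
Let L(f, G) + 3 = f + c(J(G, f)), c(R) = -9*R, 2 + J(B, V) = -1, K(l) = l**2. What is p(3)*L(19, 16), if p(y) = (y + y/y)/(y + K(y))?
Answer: 43/3 ≈ 14.333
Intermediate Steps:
J(B, V) = -3 (J(B, V) = -2 - 1 = -3)
p(y) = (1 + y)/(y + y**2) (p(y) = (y + y/y)/(y + y**2) = (y + 1)/(y + y**2) = (1 + y)/(y + y**2))
L(f, G) = 24 + f (L(f, G) = -3 + (f - 9*(-3)) = -3 + (f + 27) = -3 + (27 + f) = 24 + f)
p(3)*L(19, 16) = (24 + 19)/3 = (1/3)*43 = 43/3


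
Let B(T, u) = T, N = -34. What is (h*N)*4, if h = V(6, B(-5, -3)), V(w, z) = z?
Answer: 680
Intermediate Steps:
h = -5
(h*N)*4 = -5*(-34)*4 = 170*4 = 680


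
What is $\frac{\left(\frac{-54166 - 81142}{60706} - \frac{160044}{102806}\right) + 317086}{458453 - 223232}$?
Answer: $\frac{494722850808946}{367000097857239} \approx 1.348$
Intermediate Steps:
$\frac{\left(\frac{-54166 - 81142}{60706} - \frac{160044}{102806}\right) + 317086}{458453 - 223232} = \frac{\left(\left(-135308\right) \frac{1}{60706} - \frac{80022}{51403}\right) + 317086}{235221} = \left(\left(- \frac{67654}{30353} - \frac{80022}{51403}\right) + 317086\right) \frac{1}{235221} = \left(- \frac{5906526328}{1560235259} + 317086\right) \frac{1}{235221} = \frac{494722850808946}{1560235259} \cdot \frac{1}{235221} = \frac{494722850808946}{367000097857239}$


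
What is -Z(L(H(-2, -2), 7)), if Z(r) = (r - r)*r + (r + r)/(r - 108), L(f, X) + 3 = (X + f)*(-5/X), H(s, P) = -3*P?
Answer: -86/421 ≈ -0.20428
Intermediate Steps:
L(f, X) = -3 - 5*(X + f)/X (L(f, X) = -3 + (X + f)*(-5/X) = -3 - 5*(X + f)/X)
Z(r) = 2*r/(-108 + r) (Z(r) = 0*r + (2*r)/(-108 + r) = 0 + 2*r/(-108 + r) = 2*r/(-108 + r))
-Z(L(H(-2, -2), 7)) = -2*(-8 - 5*(-3*(-2))/7)/(-108 + (-8 - 5*(-3*(-2))/7)) = -2*(-8 - 5*6*⅐)/(-108 + (-8 - 5*6*⅐)) = -2*(-8 - 30/7)/(-108 + (-8 - 30/7)) = -2*(-86)/(7*(-108 - 86/7)) = -2*(-86)/(7*(-842/7)) = -2*(-86)*(-7)/(7*842) = -1*86/421 = -86/421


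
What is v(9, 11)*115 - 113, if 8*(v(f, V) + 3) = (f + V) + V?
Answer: -99/8 ≈ -12.375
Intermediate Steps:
v(f, V) = -3 + V/4 + f/8 (v(f, V) = -3 + ((f + V) + V)/8 = -3 + ((V + f) + V)/8 = -3 + (f + 2*V)/8 = -3 + (V/4 + f/8) = -3 + V/4 + f/8)
v(9, 11)*115 - 113 = (-3 + (¼)*11 + (⅛)*9)*115 - 113 = (-3 + 11/4 + 9/8)*115 - 113 = (7/8)*115 - 113 = 805/8 - 113 = -99/8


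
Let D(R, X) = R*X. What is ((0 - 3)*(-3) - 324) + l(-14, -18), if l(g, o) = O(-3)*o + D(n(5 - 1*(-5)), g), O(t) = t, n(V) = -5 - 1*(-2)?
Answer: -219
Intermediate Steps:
n(V) = -3 (n(V) = -5 + 2 = -3)
l(g, o) = -3*g - 3*o (l(g, o) = -3*o - 3*g = -3*g - 3*o)
((0 - 3)*(-3) - 324) + l(-14, -18) = ((0 - 3)*(-3) - 324) + (-3*(-14) - 3*(-18)) = (-3*(-3) - 324) + (42 + 54) = (9 - 324) + 96 = -315 + 96 = -219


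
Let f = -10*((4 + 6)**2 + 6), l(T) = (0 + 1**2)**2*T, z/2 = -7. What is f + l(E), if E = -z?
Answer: -1046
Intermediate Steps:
z = -14 (z = 2*(-7) = -14)
E = 14 (E = -1*(-14) = 14)
l(T) = T (l(T) = (0 + 1)**2*T = 1**2*T = 1*T = T)
f = -1060 (f = -10*(10**2 + 6) = -10*(100 + 6) = -10*106 = -1060)
f + l(E) = -1060 + 14 = -1046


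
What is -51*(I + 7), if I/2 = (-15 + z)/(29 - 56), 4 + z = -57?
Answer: -5797/9 ≈ -644.11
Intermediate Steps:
z = -61 (z = -4 - 57 = -61)
I = 152/27 (I = 2*((-15 - 61)/(29 - 56)) = 2*(-76/(-27)) = 2*(-76*(-1/27)) = 2*(76/27) = 152/27 ≈ 5.6296)
-51*(I + 7) = -51*(152/27 + 7) = -51*341/27 = -5797/9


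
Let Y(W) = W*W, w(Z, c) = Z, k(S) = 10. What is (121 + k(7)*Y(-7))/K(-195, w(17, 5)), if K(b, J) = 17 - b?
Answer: 611/212 ≈ 2.8821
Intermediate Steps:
Y(W) = W²
(121 + k(7)*Y(-7))/K(-195, w(17, 5)) = (121 + 10*(-7)²)/(17 - 1*(-195)) = (121 + 10*49)/(17 + 195) = (121 + 490)/212 = 611*(1/212) = 611/212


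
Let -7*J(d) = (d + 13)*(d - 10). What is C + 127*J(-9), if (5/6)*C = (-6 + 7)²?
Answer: 48302/35 ≈ 1380.1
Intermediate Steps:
J(d) = -(-10 + d)*(13 + d)/7 (J(d) = -(d + 13)*(d - 10)/7 = -(13 + d)*(-10 + d)/7 = -(-10 + d)*(13 + d)/7)
C = 6/5 (C = 6*(-6 + 7)²/5 = (6/5)*1² = (6/5)*1 = 6/5 ≈ 1.2000)
C + 127*J(-9) = 6/5 + 127*(130/7 - 3/7*(-9) - ⅐*(-9)²) = 6/5 + 127*(130/7 + 27/7 - ⅐*81) = 6/5 + 127*(130/7 + 27/7 - 81/7) = 6/5 + 127*(76/7) = 6/5 + 9652/7 = 48302/35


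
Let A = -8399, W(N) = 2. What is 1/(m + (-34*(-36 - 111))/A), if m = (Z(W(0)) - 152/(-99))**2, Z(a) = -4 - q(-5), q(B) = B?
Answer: 82318599/480160001 ≈ 0.17144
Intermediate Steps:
Z(a) = 1 (Z(a) = -4 - 1*(-5) = -4 + 5 = 1)
m = 63001/9801 (m = (1 - 152/(-99))**2 = (1 - 152*(-1/99))**2 = (1 + 152/99)**2 = (251/99)**2 = 63001/9801 ≈ 6.4280)
1/(m + (-34*(-36 - 111))/A) = 1/(63001/9801 - 34*(-36 - 111)/(-8399)) = 1/(63001/9801 - 34*(-147)*(-1/8399)) = 1/(63001/9801 + 4998*(-1/8399)) = 1/(63001/9801 - 4998/8399) = 1/(480160001/82318599) = 82318599/480160001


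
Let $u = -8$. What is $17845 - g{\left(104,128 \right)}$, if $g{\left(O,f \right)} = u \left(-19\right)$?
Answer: $17693$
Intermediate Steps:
$g{\left(O,f \right)} = 152$ ($g{\left(O,f \right)} = \left(-8\right) \left(-19\right) = 152$)
$17845 - g{\left(104,128 \right)} = 17845 - 152 = 17693$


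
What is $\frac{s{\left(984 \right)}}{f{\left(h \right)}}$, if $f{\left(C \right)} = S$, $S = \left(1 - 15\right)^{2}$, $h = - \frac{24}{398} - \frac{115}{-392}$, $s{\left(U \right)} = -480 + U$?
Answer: $\frac{18}{7} \approx 2.5714$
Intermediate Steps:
$h = \frac{18181}{78008}$ ($h = \left(-24\right) \frac{1}{398} - - \frac{115}{392} = - \frac{12}{199} + \frac{115}{392} = \frac{18181}{78008} \approx 0.23307$)
$S = 196$ ($S = \left(-14\right)^{2} = 196$)
$f{\left(C \right)} = 196$
$\frac{s{\left(984 \right)}}{f{\left(h \right)}} = \frac{-480 + 984}{196} = 504 \cdot \frac{1}{196} = \frac{18}{7}$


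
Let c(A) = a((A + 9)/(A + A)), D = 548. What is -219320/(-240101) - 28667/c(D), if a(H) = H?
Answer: -7543618840992/133736257 ≈ -56407.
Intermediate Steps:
c(A) = (9 + A)/(2*A) (c(A) = (A + 9)/(A + A) = (9 + A)/((2*A)) = (9 + A)*(1/(2*A)) = (9 + A)/(2*A))
-219320/(-240101) - 28667/c(D) = -219320/(-240101) - 28667*1096/(9 + 548) = -219320*(-1/240101) - 28667/((½)*(1/548)*557) = 219320/240101 - 28667/557/1096 = 219320/240101 - 28667*1096/557 = 219320/240101 - 31419032/557 = -7543618840992/133736257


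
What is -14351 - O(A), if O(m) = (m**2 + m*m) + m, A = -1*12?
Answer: -14627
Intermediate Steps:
A = -12
O(m) = m + 2*m**2 (O(m) = (m**2 + m**2) + m = 2*m**2 + m = m + 2*m**2)
-14351 - O(A) = -14351 - (-12)*(1 + 2*(-12)) = -14351 - (-12)*(1 - 24) = -14351 - (-12)*(-23) = -14351 - 1*276 = -14351 - 276 = -14627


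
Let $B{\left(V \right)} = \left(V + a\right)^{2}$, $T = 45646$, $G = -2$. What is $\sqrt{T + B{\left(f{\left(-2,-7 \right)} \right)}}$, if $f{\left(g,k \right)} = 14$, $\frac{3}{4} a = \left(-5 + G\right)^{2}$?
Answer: $\frac{\sqrt{467458}}{3} \approx 227.9$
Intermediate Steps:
$a = \frac{196}{3}$ ($a = \frac{4 \left(-5 - 2\right)^{2}}{3} = \frac{4 \left(-7\right)^{2}}{3} = \frac{4}{3} \cdot 49 = \frac{196}{3} \approx 65.333$)
$B{\left(V \right)} = \left(\frac{196}{3} + V\right)^{2}$ ($B{\left(V \right)} = \left(V + \frac{196}{3}\right)^{2} = \left(\frac{196}{3} + V\right)^{2}$)
$\sqrt{T + B{\left(f{\left(-2,-7 \right)} \right)}} = \sqrt{45646 + \frac{\left(196 + 3 \cdot 14\right)^{2}}{9}} = \sqrt{45646 + \frac{\left(196 + 42\right)^{2}}{9}} = \sqrt{45646 + \frac{238^{2}}{9}} = \sqrt{45646 + \frac{1}{9} \cdot 56644} = \sqrt{45646 + \frac{56644}{9}} = \sqrt{\frac{467458}{9}} = \frac{\sqrt{467458}}{3}$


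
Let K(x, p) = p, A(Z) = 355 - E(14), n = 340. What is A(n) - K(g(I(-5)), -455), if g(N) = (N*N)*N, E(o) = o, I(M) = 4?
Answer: 796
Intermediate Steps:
g(N) = N³ (g(N) = N²*N = N³)
A(Z) = 341 (A(Z) = 355 - 1*14 = 355 - 14 = 341)
A(n) - K(g(I(-5)), -455) = 341 - 1*(-455) = 341 + 455 = 796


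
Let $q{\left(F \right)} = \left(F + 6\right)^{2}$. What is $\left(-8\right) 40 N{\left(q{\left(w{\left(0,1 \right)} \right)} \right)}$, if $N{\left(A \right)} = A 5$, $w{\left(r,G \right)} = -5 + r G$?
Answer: $-1600$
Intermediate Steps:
$w{\left(r,G \right)} = -5 + G r$
$q{\left(F \right)} = \left(6 + F\right)^{2}$
$N{\left(A \right)} = 5 A$
$\left(-8\right) 40 N{\left(q{\left(w{\left(0,1 \right)} \right)} \right)} = \left(-8\right) 40 \cdot 5 \left(6 + \left(-5 + 1 \cdot 0\right)\right)^{2} = - 320 \cdot 5 \left(6 + \left(-5 + 0\right)\right)^{2} = - 320 \cdot 5 \left(6 - 5\right)^{2} = - 320 \cdot 5 \cdot 1^{2} = - 320 \cdot 5 \cdot 1 = \left(-320\right) 5 = -1600$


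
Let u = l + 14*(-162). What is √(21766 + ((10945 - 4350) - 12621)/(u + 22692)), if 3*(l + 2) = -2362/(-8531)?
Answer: √371617037599660714030/130665652 ≈ 147.53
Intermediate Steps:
l = -48824/25593 (l = -2 + (-2362/(-8531))/3 = -2 + (-2362*(-1/8531))/3 = -2 + (⅓)*(2362/8531) = -2 + 2362/25593 = -48824/25593 ≈ -1.9077)
u = -58093748/25593 (u = -48824/25593 + 14*(-162) = -48824/25593 - 2268 = -58093748/25593 ≈ -2269.9)
√(21766 + ((10945 - 4350) - 12621)/(u + 22692)) = √(21766 + ((10945 - 4350) - 12621)/(-58093748/25593 + 22692)) = √(21766 + (6595 - 12621)/(522662608/25593)) = √(21766 - 6026*25593/522662608) = √(21766 - 77111709/261331304) = √(5688060051155/261331304) = √371617037599660714030/130665652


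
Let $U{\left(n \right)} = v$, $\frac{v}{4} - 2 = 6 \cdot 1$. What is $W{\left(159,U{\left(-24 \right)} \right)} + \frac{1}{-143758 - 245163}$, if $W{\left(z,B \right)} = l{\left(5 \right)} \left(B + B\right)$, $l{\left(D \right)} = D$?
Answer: $\frac{124454719}{388921} \approx 320.0$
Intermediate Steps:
$v = 32$ ($v = 8 + 4 \cdot 6 \cdot 1 = 8 + 4 \cdot 6 = 8 + 24 = 32$)
$U{\left(n \right)} = 32$
$W{\left(z,B \right)} = 10 B$ ($W{\left(z,B \right)} = 5 \left(B + B\right) = 5 \cdot 2 B = 10 B$)
$W{\left(159,U{\left(-24 \right)} \right)} + \frac{1}{-143758 - 245163} = 10 \cdot 32 + \frac{1}{-143758 - 245163} = 320 + \frac{1}{-388921} = 320 - \frac{1}{388921} = \frac{124454719}{388921}$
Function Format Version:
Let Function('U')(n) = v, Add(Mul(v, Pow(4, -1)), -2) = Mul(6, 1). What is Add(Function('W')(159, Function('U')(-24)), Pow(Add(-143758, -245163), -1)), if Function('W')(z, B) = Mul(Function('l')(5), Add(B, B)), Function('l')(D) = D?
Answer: Rational(124454719, 388921) ≈ 320.00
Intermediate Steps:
v = 32 (v = Add(8, Mul(4, Mul(6, 1))) = Add(8, Mul(4, 6)) = Add(8, 24) = 32)
Function('U')(n) = 32
Function('W')(z, B) = Mul(10, B) (Function('W')(z, B) = Mul(5, Add(B, B)) = Mul(5, Mul(2, B)) = Mul(10, B))
Add(Function('W')(159, Function('U')(-24)), Pow(Add(-143758, -245163), -1)) = Add(Mul(10, 32), Pow(Add(-143758, -245163), -1)) = Add(320, Pow(-388921, -1)) = Add(320, Rational(-1, 388921)) = Rational(124454719, 388921)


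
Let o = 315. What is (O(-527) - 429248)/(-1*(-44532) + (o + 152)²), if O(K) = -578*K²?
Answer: -160956610/262621 ≈ -612.89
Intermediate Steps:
(O(-527) - 429248)/(-1*(-44532) + (o + 152)²) = (-578*(-527)² - 429248)/(-1*(-44532) + (315 + 152)²) = (-578*277729 - 429248)/(44532 + 467²) = (-160527362 - 429248)/(44532 + 218089) = -160956610/262621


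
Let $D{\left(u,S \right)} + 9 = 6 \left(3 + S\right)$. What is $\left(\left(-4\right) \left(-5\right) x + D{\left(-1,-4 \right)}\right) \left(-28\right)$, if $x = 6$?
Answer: $-2940$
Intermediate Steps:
$D{\left(u,S \right)} = 9 + 6 S$ ($D{\left(u,S \right)} = -9 + 6 \left(3 + S\right) = -9 + \left(18 + 6 S\right) = 9 + 6 S$)
$\left(\left(-4\right) \left(-5\right) x + D{\left(-1,-4 \right)}\right) \left(-28\right) = \left(\left(-4\right) \left(-5\right) 6 + \left(9 + 6 \left(-4\right)\right)\right) \left(-28\right) = \left(20 \cdot 6 + \left(9 - 24\right)\right) \left(-28\right) = \left(120 - 15\right) \left(-28\right) = 105 \left(-28\right) = -2940$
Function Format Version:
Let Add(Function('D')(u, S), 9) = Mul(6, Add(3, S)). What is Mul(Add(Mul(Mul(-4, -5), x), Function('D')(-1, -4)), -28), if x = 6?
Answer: -2940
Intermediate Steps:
Function('D')(u, S) = Add(9, Mul(6, S)) (Function('D')(u, S) = Add(-9, Mul(6, Add(3, S))) = Add(-9, Add(18, Mul(6, S))) = Add(9, Mul(6, S)))
Mul(Add(Mul(Mul(-4, -5), x), Function('D')(-1, -4)), -28) = Mul(Add(Mul(Mul(-4, -5), 6), Add(9, Mul(6, -4))), -28) = Mul(Add(Mul(20, 6), Add(9, -24)), -28) = Mul(Add(120, -15), -28) = Mul(105, -28) = -2940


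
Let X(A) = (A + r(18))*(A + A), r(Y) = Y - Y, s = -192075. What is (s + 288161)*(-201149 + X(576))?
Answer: 44430454658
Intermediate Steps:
r(Y) = 0
X(A) = 2*A**2 (X(A) = (A + 0)*(A + A) = A*(2*A) = 2*A**2)
(s + 288161)*(-201149 + X(576)) = (-192075 + 288161)*(-201149 + 2*576**2) = 96086*(-201149 + 2*331776) = 96086*(-201149 + 663552) = 96086*462403 = 44430454658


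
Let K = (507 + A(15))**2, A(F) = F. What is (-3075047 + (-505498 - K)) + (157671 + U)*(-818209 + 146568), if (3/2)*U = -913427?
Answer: 909283563994/3 ≈ 3.0309e+11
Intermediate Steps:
U = -1826854/3 (U = (2/3)*(-913427) = -1826854/3 ≈ -6.0895e+5)
K = 272484 (K = (507 + 15)**2 = 522**2 = 272484)
(-3075047 + (-505498 - K)) + (157671 + U)*(-818209 + 146568) = (-3075047 + (-505498 - 1*272484)) + (157671 - 1826854/3)*(-818209 + 146568) = (-3075047 + (-505498 - 272484)) - 1353841/3*(-671641) = (-3075047 - 777982) + 909295123081/3 = -3853029 + 909295123081/3 = 909283563994/3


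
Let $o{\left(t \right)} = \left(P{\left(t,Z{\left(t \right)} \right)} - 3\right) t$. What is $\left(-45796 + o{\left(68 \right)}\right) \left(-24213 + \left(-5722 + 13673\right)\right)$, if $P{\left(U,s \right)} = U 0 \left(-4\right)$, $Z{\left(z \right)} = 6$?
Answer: $748052000$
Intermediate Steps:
$P{\left(U,s \right)} = 0$ ($P{\left(U,s \right)} = 0 \left(-4\right) = 0$)
$o{\left(t \right)} = - 3 t$ ($o{\left(t \right)} = \left(0 - 3\right) t = - 3 t$)
$\left(-45796 + o{\left(68 \right)}\right) \left(-24213 + \left(-5722 + 13673\right)\right) = \left(-45796 - 204\right) \left(-24213 + \left(-5722 + 13673\right)\right) = \left(-45796 - 204\right) \left(-24213 + 7951\right) = \left(-46000\right) \left(-16262\right) = 748052000$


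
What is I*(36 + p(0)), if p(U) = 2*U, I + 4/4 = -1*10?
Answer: -396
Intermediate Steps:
I = -11 (I = -1 - 1*10 = -1 - 10 = -11)
I*(36 + p(0)) = -11*(36 + 2*0) = -11*(36 + 0) = -11*36 = -396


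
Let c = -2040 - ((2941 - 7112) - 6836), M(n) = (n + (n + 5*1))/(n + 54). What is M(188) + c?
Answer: 2170395/242 ≈ 8968.6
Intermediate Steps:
M(n) = (5 + 2*n)/(54 + n) (M(n) = (n + (n + 5))/(54 + n) = (n + (5 + n))/(54 + n) = (5 + 2*n)/(54 + n))
c = 8967 (c = -2040 - (-4171 - 6836) = -2040 - 1*(-11007) = -2040 + 11007 = 8967)
M(188) + c = (5 + 2*188)/(54 + 188) + 8967 = (5 + 376)/242 + 8967 = (1/242)*381 + 8967 = 381/242 + 8967 = 2170395/242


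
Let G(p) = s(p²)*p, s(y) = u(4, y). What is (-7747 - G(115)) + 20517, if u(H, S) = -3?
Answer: 13115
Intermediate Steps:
s(y) = -3
G(p) = -3*p
(-7747 - G(115)) + 20517 = (-7747 - (-3)*115) + 20517 = (-7747 - 1*(-345)) + 20517 = (-7747 + 345) + 20517 = -7402 + 20517 = 13115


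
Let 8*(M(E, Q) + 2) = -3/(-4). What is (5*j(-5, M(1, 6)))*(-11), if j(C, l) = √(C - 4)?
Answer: -165*I ≈ -165.0*I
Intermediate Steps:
M(E, Q) = -61/32 (M(E, Q) = -2 + (-3/(-4))/8 = -2 + (-3*(-¼))/8 = -2 + (⅛)*(¾) = -2 + 3/32 = -61/32)
j(C, l) = √(-4 + C)
(5*j(-5, M(1, 6)))*(-11) = (5*√(-4 - 5))*(-11) = (5*√(-9))*(-11) = (5*(3*I))*(-11) = (15*I)*(-11) = -165*I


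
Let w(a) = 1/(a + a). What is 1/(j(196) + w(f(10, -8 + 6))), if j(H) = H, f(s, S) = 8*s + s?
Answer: 180/35281 ≈ 0.0051019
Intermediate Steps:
f(s, S) = 9*s
w(a) = 1/(2*a)
1/(j(196) + w(f(10, -8 + 6))) = 1/(196 + 1/(2*((9*10)))) = 1/(196 + (½)/90) = 1/(196 + (½)*(1/90)) = 1/(196 + 1/180) = 1/(35281/180) = 180/35281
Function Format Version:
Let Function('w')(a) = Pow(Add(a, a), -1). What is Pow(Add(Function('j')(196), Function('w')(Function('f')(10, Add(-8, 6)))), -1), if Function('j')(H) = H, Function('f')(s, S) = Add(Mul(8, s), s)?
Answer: Rational(180, 35281) ≈ 0.0051019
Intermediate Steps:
Function('f')(s, S) = Mul(9, s)
Function('w')(a) = Mul(Rational(1, 2), Pow(a, -1)) (Function('w')(a) = Pow(Mul(2, a), -1) = Mul(Rational(1, 2), Pow(a, -1)))
Pow(Add(Function('j')(196), Function('w')(Function('f')(10, Add(-8, 6)))), -1) = Pow(Add(196, Mul(Rational(1, 2), Pow(Mul(9, 10), -1))), -1) = Pow(Add(196, Mul(Rational(1, 2), Pow(90, -1))), -1) = Pow(Add(196, Mul(Rational(1, 2), Rational(1, 90))), -1) = Pow(Add(196, Rational(1, 180)), -1) = Pow(Rational(35281, 180), -1) = Rational(180, 35281)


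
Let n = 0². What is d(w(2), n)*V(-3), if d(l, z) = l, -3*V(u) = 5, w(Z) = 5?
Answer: -25/3 ≈ -8.3333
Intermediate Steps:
n = 0
V(u) = -5/3 (V(u) = -⅓*5 = -5/3)
d(w(2), n)*V(-3) = 5*(-5/3) = -25/3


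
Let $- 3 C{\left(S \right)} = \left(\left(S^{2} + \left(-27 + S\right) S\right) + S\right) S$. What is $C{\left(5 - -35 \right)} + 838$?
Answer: $-27962$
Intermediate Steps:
$C{\left(S \right)} = - \frac{S \left(S + S^{2} + S \left(-27 + S\right)\right)}{3}$ ($C{\left(S \right)} = - \frac{\left(\left(S^{2} + \left(-27 + S\right) S\right) + S\right) S}{3} = - \frac{\left(\left(S^{2} + S \left(-27 + S\right)\right) + S\right) S}{3} = - \frac{\left(S + S^{2} + S \left(-27 + S\right)\right) S}{3} = - \frac{S \left(S + S^{2} + S \left(-27 + S\right)\right)}{3}$)
$C{\left(5 - -35 \right)} + 838 = \frac{2 \left(5 - -35\right)^{2} \left(13 - \left(5 - -35\right)\right)}{3} + 838 = \frac{2 \left(5 + 35\right)^{2} \left(13 - \left(5 + 35\right)\right)}{3} + 838 = \frac{2 \cdot 40^{2} \left(13 - 40\right)}{3} + 838 = \frac{2}{3} \cdot 1600 \left(13 - 40\right) + 838 = \frac{2}{3} \cdot 1600 \left(-27\right) + 838 = -28800 + 838 = -27962$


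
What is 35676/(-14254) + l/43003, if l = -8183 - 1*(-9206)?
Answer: -759796593/306482381 ≈ -2.4791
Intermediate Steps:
l = 1023 (l = -8183 + 9206 = 1023)
35676/(-14254) + l/43003 = 35676/(-14254) + 1023/43003 = 35676*(-1/14254) + 1023*(1/43003) = -17838/7127 + 1023/43003 = -759796593/306482381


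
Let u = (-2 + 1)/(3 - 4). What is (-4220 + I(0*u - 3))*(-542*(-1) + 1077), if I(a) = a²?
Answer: -6817609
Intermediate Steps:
u = 1 (u = -1/(-1) = -1*(-1) = 1)
(-4220 + I(0*u - 3))*(-542*(-1) + 1077) = (-4220 + (0*1 - 3)²)*(-542*(-1) + 1077) = (-4220 + (0 - 3)²)*(542 + 1077) = (-4220 + (-3)²)*1619 = (-4220 + 9)*1619 = -4211*1619 = -6817609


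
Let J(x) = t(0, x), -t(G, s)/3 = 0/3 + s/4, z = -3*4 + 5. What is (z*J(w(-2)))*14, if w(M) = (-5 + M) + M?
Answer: -1323/2 ≈ -661.50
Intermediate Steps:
w(M) = -5 + 2*M
z = -7 (z = -12 + 5 = -7)
t(G, s) = -3*s/4 (t(G, s) = -3*(0/3 + s/4) = -3*(0*(1/3) + s*(1/4)) = -3*(0 + s/4) = -3*s/4)
J(x) = -3*x/4
(z*J(w(-2)))*14 = -(-21)*(-5 + 2*(-2))/4*14 = -(-21)*(-5 - 4)/4*14 = -(-21)*(-9)/4*14 = -7*27/4*14 = -189/4*14 = -1323/2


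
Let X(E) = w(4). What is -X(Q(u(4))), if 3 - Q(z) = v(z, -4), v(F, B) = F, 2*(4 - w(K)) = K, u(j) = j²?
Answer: -2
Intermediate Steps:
w(K) = 4 - K/2
Q(z) = 3 - z
X(E) = 2 (X(E) = 4 - ½*4 = 4 - 2 = 2)
-X(Q(u(4))) = -1*2 = -2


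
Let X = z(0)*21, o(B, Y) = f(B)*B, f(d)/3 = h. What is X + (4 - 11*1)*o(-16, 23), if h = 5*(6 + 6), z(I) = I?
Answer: 20160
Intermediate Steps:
h = 60 (h = 5*12 = 60)
f(d) = 180 (f(d) = 3*60 = 180)
o(B, Y) = 180*B
X = 0 (X = 0*21 = 0)
X + (4 - 11*1)*o(-16, 23) = 0 + (4 - 11*1)*(180*(-16)) = 0 + (4 - 11)*(-2880) = 0 - 7*(-2880) = 0 + 20160 = 20160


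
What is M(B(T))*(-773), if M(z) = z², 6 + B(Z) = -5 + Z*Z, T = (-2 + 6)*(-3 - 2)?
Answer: -116971133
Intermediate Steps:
T = -20 (T = 4*(-5) = -20)
B(Z) = -11 + Z² (B(Z) = -6 + (-5 + Z*Z) = -6 + (-5 + Z²) = -11 + Z²)
M(B(T))*(-773) = (-11 + (-20)²)²*(-773) = (-11 + 400)²*(-773) = 389²*(-773) = 151321*(-773) = -116971133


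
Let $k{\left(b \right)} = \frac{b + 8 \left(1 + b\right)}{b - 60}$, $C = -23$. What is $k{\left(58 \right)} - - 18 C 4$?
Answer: $-1921$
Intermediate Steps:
$k{\left(b \right)} = \frac{8 + 9 b}{-60 + b}$ ($k{\left(b \right)} = \frac{b + \left(8 + 8 b\right)}{-60 + b} = \frac{8 + 9 b}{-60 + b}$)
$k{\left(58 \right)} - - 18 C 4 = \frac{8 + 9 \cdot 58}{-60 + 58} - \left(-18\right) \left(-23\right) 4 = \frac{8 + 522}{-2} - 414 \cdot 4 = \left(- \frac{1}{2}\right) 530 - 1656 = -265 - 1656 = -1921$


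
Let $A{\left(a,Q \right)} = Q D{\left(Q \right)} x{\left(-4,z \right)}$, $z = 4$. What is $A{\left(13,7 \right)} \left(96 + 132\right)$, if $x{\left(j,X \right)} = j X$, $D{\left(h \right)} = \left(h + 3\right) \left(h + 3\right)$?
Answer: $-2553600$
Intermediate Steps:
$D{\left(h \right)} = \left(3 + h\right)^{2}$ ($D{\left(h \right)} = \left(3 + h\right) \left(3 + h\right) = \left(3 + h\right)^{2}$)
$x{\left(j,X \right)} = X j$
$A{\left(a,Q \right)} = - 16 Q \left(3 + Q\right)^{2}$ ($A{\left(a,Q \right)} = Q \left(3 + Q\right)^{2} \cdot 4 \left(-4\right) = Q \left(3 + Q\right)^{2} \left(-16\right) = - 16 Q \left(3 + Q\right)^{2}$)
$A{\left(13,7 \right)} \left(96 + 132\right) = \left(-16\right) 7 \left(3 + 7\right)^{2} \left(96 + 132\right) = \left(-16\right) 7 \cdot 10^{2} \cdot 228 = \left(-16\right) 7 \cdot 100 \cdot 228 = \left(-11200\right) 228 = -2553600$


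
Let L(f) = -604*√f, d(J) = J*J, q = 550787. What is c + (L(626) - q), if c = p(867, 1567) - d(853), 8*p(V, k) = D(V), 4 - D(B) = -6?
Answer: -5113579/4 - 604*√626 ≈ -1.2935e+6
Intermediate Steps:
D(B) = 10 (D(B) = 4 - 1*(-6) = 4 + 6 = 10)
p(V, k) = 5/4 (p(V, k) = (⅛)*10 = 5/4)
d(J) = J²
c = -2910431/4 (c = 5/4 - 1*853² = 5/4 - 1*727609 = 5/4 - 727609 = -2910431/4 ≈ -7.2761e+5)
c + (L(626) - q) = -2910431/4 + (-604*√626 - 1*550787) = -2910431/4 + (-604*√626 - 550787) = -2910431/4 + (-550787 - 604*√626) = -5113579/4 - 604*√626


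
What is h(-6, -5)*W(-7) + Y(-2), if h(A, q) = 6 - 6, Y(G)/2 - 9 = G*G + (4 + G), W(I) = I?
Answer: 30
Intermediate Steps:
Y(G) = 26 + 2*G + 2*G² (Y(G) = 18 + 2*(G*G + (4 + G)) = 18 + 2*(G² + (4 + G)) = 18 + 2*(4 + G + G²) = 18 + (8 + 2*G + 2*G²) = 26 + 2*G + 2*G²)
h(A, q) = 0
h(-6, -5)*W(-7) + Y(-2) = 0*(-7) + (26 + 2*(-2) + 2*(-2)²) = 0 + (26 - 4 + 2*4) = 0 + (26 - 4 + 8) = 0 + 30 = 30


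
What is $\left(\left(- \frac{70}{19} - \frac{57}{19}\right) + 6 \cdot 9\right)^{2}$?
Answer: $\frac{808201}{361} \approx 2238.8$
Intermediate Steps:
$\left(\left(- \frac{70}{19} - \frac{57}{19}\right) + 6 \cdot 9\right)^{2} = \left(\left(\left(-70\right) \frac{1}{19} - 3\right) + 54\right)^{2} = \left(\left(- \frac{70}{19} - 3\right) + 54\right)^{2} = \left(- \frac{127}{19} + 54\right)^{2} = \left(\frac{899}{19}\right)^{2} = \frac{808201}{361}$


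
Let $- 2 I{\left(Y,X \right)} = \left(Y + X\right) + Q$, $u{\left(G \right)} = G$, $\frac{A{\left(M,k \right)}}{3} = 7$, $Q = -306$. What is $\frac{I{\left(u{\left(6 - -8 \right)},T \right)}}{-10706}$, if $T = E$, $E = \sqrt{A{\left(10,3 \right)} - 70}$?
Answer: $- \frac{73}{5353} + \frac{7 i}{21412} \approx -0.013637 + 0.00032692 i$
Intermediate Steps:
$A{\left(M,k \right)} = 21$ ($A{\left(M,k \right)} = 3 \cdot 7 = 21$)
$E = 7 i$ ($E = \sqrt{21 - 70} = \sqrt{-49} = 7 i \approx 7.0 i$)
$T = 7 i \approx 7.0 i$
$I{\left(Y,X \right)} = 153 - \frac{X}{2} - \frac{Y}{2}$ ($I{\left(Y,X \right)} = - \frac{\left(Y + X\right) - 306}{2} = - \frac{\left(X + Y\right) - 306}{2} = - \frac{-306 + X + Y}{2} = 153 - \frac{X}{2} - \frac{Y}{2}$)
$\frac{I{\left(u{\left(6 - -8 \right)},T \right)}}{-10706} = \frac{153 - \frac{7 i}{2} - \frac{6 - -8}{2}}{-10706} = \left(153 - \frac{7 i}{2} - \frac{6 + 8}{2}\right) \left(- \frac{1}{10706}\right) = \left(153 - \frac{7 i}{2} - 7\right) \left(- \frac{1}{10706}\right) = \left(146 - \frac{7 i}{2}\right) \left(- \frac{1}{10706}\right) = - \frac{73}{5353} + \frac{7 i}{21412}$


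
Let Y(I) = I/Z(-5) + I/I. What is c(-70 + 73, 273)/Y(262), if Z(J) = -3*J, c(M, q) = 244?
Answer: 3660/277 ≈ 13.213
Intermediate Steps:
Y(I) = 1 + I/15 (Y(I) = I/((-3*(-5))) + I/I = I/15 + 1 = 1 + I/15)
c(-70 + 73, 273)/Y(262) = 244/(1 + (1/15)*262) = 244/(1 + 262/15) = 244/(277/15) = 244*(15/277) = 3660/277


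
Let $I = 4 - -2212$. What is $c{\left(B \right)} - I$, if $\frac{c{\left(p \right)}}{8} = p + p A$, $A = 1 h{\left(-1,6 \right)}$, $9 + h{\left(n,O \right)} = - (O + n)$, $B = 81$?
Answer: $-10640$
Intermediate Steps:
$h{\left(n,O \right)} = -9 - O - n$ ($h{\left(n,O \right)} = -9 - \left(O + n\right) = -9 - O - n$)
$A = -14$ ($A = 1 \left(-9 - 6 - -1\right) = 1 \left(-9 - 6 + 1\right) = 1 \left(-14\right) = -14$)
$I = 2216$ ($I = 4 + 2212 = 2216$)
$c{\left(p \right)} = - 104 p$ ($c{\left(p \right)} = 8 \left(p + p \left(-14\right)\right) = 8 \left(p - 14 p\right) = 8 \left(- 13 p\right) = - 104 p$)
$c{\left(B \right)} - I = \left(-104\right) 81 - 2216 = -8424 - 2216 = -10640$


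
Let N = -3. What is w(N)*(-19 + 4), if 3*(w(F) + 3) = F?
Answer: 60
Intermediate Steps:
w(F) = -3 + F/3
w(N)*(-19 + 4) = (-3 + (⅓)*(-3))*(-19 + 4) = (-3 - 1)*(-15) = -4*(-15) = 60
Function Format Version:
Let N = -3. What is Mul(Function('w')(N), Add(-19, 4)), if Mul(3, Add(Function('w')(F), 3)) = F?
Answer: 60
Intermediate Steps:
Function('w')(F) = Add(-3, Mul(Rational(1, 3), F))
Mul(Function('w')(N), Add(-19, 4)) = Mul(Add(-3, Mul(Rational(1, 3), -3)), Add(-19, 4)) = Mul(Add(-3, -1), -15) = Mul(-4, -15) = 60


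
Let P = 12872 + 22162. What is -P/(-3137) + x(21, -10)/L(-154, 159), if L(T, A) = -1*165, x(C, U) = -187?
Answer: 578839/47055 ≈ 12.301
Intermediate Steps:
L(T, A) = -165
P = 35034
-P/(-3137) + x(21, -10)/L(-154, 159) = -1*35034/(-3137) - 187/(-165) = -35034*(-1/3137) - 187*(-1/165) = 35034/3137 + 17/15 = 578839/47055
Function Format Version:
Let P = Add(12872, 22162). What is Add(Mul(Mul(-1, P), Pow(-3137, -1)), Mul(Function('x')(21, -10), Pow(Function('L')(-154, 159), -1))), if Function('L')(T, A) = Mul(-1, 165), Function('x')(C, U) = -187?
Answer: Rational(578839, 47055) ≈ 12.301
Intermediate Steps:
Function('L')(T, A) = -165
P = 35034
Add(Mul(Mul(-1, P), Pow(-3137, -1)), Mul(Function('x')(21, -10), Pow(Function('L')(-154, 159), -1))) = Add(Mul(Mul(-1, 35034), Pow(-3137, -1)), Mul(-187, Pow(-165, -1))) = Add(Mul(-35034, Rational(-1, 3137)), Mul(-187, Rational(-1, 165))) = Add(Rational(35034, 3137), Rational(17, 15)) = Rational(578839, 47055)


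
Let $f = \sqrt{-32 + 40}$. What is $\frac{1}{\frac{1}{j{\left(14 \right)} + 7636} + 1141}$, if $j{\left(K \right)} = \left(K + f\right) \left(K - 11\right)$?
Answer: $\frac{67263796970}{76748001103369} + \frac{6 \sqrt{2}}{76748001103369} \approx 0.00087642$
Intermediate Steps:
$f = 2 \sqrt{2}$ ($f = \sqrt{8} = 2 \sqrt{2} \approx 2.8284$)
$j{\left(K \right)} = \left(-11 + K\right) \left(K + 2 \sqrt{2}\right)$ ($j{\left(K \right)} = \left(K + 2 \sqrt{2}\right) \left(K - 11\right) = \left(K + 2 \sqrt{2}\right) \left(-11 + K\right) = \left(-11 + K\right) \left(K + 2 \sqrt{2}\right)$)
$\frac{1}{\frac{1}{j{\left(14 \right)} + 7636} + 1141} = \frac{1}{\frac{1}{\left(14^{2} - 22 \sqrt{2} - 154 + 2 \cdot 14 \sqrt{2}\right) + 7636} + 1141} = \frac{1}{\frac{1}{\left(196 - 22 \sqrt{2} - 154 + 28 \sqrt{2}\right) + 7636} + 1141} = \frac{1}{\frac{1}{\left(42 + 6 \sqrt{2}\right) + 7636} + 1141} = \frac{1}{\frac{1}{7678 + 6 \sqrt{2}} + 1141} = \frac{1}{1141 + \frac{1}{7678 + 6 \sqrt{2}}}$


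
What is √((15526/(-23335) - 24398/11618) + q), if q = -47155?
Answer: 6*I*√24069611468064358885/135553015 ≈ 217.16*I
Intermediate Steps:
√((15526/(-23335) - 24398/11618) + q) = √((15526/(-23335) - 24398/11618) - 47155) = √((15526*(-1/23335) - 24398*1/11618) - 47155) = √((-15526/23335 - 12199/5809) - 47155) = √(-374854199/135553015 - 47155) = √(-6392377276524/135553015) = 6*I*√24069611468064358885/135553015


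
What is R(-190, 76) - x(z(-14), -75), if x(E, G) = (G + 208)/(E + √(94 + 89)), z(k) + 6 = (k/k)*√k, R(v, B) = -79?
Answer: (341 - 79*√183 - 79*I*√14)/(-6 + √183 + I*√14) ≈ -93.168 + 7.042*I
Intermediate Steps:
z(k) = -6 + √k (z(k) = -6 + (k/k)*√k = -6 + 1*√k = -6 + √k)
x(E, G) = (208 + G)/(E + √183)
R(-190, 76) - x(z(-14), -75) = -79 - (208 - 75)/((-6 + √(-14)) + √183) = -79 - 133/((-6 + I*√14) + √183) = -79 - 133/(-6 + √183 + I*√14)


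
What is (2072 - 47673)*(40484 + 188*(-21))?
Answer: -1666078136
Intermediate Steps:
(2072 - 47673)*(40484 + 188*(-21)) = -45601*(40484 - 3948) = -45601*36536 = -1666078136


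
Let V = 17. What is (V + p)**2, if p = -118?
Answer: 10201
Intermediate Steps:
(V + p)**2 = (17 - 118)**2 = (-101)**2 = 10201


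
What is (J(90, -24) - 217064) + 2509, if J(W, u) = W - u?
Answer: -214441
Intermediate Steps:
(J(90, -24) - 217064) + 2509 = ((90 - 1*(-24)) - 217064) + 2509 = ((90 + 24) - 217064) + 2509 = (114 - 217064) + 2509 = -216950 + 2509 = -214441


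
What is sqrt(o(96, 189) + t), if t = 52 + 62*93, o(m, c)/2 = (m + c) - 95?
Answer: sqrt(6198) ≈ 78.727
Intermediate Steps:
o(m, c) = -190 + 2*c + 2*m (o(m, c) = 2*((m + c) - 95) = 2*((c + m) - 95) = 2*(-95 + c + m) = -190 + 2*c + 2*m)
t = 5818 (t = 52 + 5766 = 5818)
sqrt(o(96, 189) + t) = sqrt((-190 + 2*189 + 2*96) + 5818) = sqrt((-190 + 378 + 192) + 5818) = sqrt(380 + 5818) = sqrt(6198)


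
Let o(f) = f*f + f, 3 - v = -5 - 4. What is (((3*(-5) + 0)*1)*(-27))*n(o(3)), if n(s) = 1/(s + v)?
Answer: 135/8 ≈ 16.875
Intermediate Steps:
v = 12 (v = 3 - (-5 - 4) = 3 - 1*(-9) = 3 + 9 = 12)
o(f) = f + f² (o(f) = f² + f = f + f²)
n(s) = 1/(12 + s) (n(s) = 1/(s + 12) = 1/(12 + s))
(((3*(-5) + 0)*1)*(-27))*n(o(3)) = (((3*(-5) + 0)*1)*(-27))/(12 + 3*(1 + 3)) = (((-15 + 0)*1)*(-27))/(12 + 3*4) = (-15*1*(-27))/(12 + 12) = -15*(-27)/24 = 405*(1/24) = 135/8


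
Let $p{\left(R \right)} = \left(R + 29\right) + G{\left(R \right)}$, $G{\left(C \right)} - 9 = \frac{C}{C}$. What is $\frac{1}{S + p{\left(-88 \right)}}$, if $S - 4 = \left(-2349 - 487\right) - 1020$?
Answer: $- \frac{1}{3901} \approx -0.00025634$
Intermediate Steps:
$G{\left(C \right)} = 10$ ($G{\left(C \right)} = 9 + \frac{C}{C} = 9 + 1 = 10$)
$S = -3852$ ($S = 4 - 3856 = -3852$)
$p{\left(R \right)} = 39 + R$ ($p{\left(R \right)} = \left(R + 29\right) + 10 = \left(29 + R\right) + 10 = 39 + R$)
$\frac{1}{S + p{\left(-88 \right)}} = \frac{1}{-3852 + \left(39 - 88\right)} = \frac{1}{-3852 - 49} = \frac{1}{-3901} = - \frac{1}{3901}$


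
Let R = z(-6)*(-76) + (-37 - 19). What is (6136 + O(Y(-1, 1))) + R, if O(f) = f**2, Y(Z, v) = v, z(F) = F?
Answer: 6537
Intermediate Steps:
R = 400 (R = -6*(-76) + (-37 - 19) = 456 - 56 = 400)
(6136 + O(Y(-1, 1))) + R = (6136 + 1**2) + 400 = (6136 + 1) + 400 = 6137 + 400 = 6537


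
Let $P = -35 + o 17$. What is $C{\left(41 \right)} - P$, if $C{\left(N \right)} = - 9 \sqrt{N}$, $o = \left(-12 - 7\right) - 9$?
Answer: $511 - 9 \sqrt{41} \approx 453.37$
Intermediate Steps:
$o = -28$ ($o = -19 - 9 = -28$)
$P = -511$ ($P = -35 - 476 = -511$)
$C{\left(41 \right)} - P = - 9 \sqrt{41} - -511 = - 9 \sqrt{41} + 511 = 511 - 9 \sqrt{41}$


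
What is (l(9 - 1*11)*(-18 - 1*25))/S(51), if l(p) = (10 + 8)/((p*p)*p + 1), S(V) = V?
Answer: 258/119 ≈ 2.1681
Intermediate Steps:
l(p) = 18/(1 + p³) (l(p) = 18/(p²*p + 1) = 18/(p³ + 1) = 18/(1 + p³))
(l(9 - 1*11)*(-18 - 1*25))/S(51) = ((18/(1 + (9 - 1*11)³))*(-18 - 1*25))/51 = ((18/(1 + (9 - 11)³))*(-18 - 25))*(1/51) = ((18/(1 + (-2)³))*(-43))*(1/51) = ((18/(1 - 8))*(-43))*(1/51) = ((18/(-7))*(-43))*(1/51) = ((18*(-⅐))*(-43))*(1/51) = -18/7*(-43)*(1/51) = (774/7)*(1/51) = 258/119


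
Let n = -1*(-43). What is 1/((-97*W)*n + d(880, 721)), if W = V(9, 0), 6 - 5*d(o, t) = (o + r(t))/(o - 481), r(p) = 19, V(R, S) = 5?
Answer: -399/8320846 ≈ -4.7952e-5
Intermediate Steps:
d(o, t) = 6/5 - (19 + o)/(5*(-481 + o)) (d(o, t) = 6/5 - (o + 19)/(5*(o - 481)) = 6/5 - (19 + o)/(5*(-481 + o)))
W = 5
n = 43
1/((-97*W)*n + d(880, 721)) = 1/(-97*5*43 + (-581 + 880)/(-481 + 880)) = 1/(-485*43 + 299/399) = 1/(-20855 + (1/399)*299) = 1/(-20855 + 299/399) = 1/(-8320846/399) = -399/8320846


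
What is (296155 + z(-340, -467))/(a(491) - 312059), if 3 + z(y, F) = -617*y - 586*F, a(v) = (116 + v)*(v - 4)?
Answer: -389797/8225 ≈ -47.392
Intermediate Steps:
a(v) = (-4 + v)*(116 + v) (a(v) = (116 + v)*(-4 + v) = (-4 + v)*(116 + v))
z(y, F) = -3 - 617*y - 586*F (z(y, F) = -3 + (-617*y - 586*F) = -3 - 617*y - 586*F)
(296155 + z(-340, -467))/(a(491) - 312059) = (296155 + (-3 - 617*(-340) - 586*(-467)))/((-464 + 491² + 112*491) - 312059) = (296155 + (-3 + 209780 + 273662))/((-464 + 241081 + 54992) - 312059) = (296155 + 483439)/(295609 - 312059) = 779594/(-16450) = 779594*(-1/16450) = -389797/8225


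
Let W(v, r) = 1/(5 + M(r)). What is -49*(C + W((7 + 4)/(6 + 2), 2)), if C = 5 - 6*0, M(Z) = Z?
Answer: -252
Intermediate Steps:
W(v, r) = 1/(5 + r)
C = 5 (C = 5 + 0 = 5)
-49*(C + W((7 + 4)/(6 + 2), 2)) = -49*(5 + 1/(5 + 2)) = -49*(5 + 1/7) = -49*36/7 = -252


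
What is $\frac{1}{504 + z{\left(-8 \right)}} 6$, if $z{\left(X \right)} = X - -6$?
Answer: $\frac{3}{251} \approx 0.011952$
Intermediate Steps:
$z{\left(X \right)} = 6 + X$ ($z{\left(X \right)} = X + 6 = 6 + X$)
$\frac{1}{504 + z{\left(-8 \right)}} 6 = \frac{1}{504 + \left(6 - 8\right)} 6 = \frac{1}{504 - 2} \cdot 6 = \frac{1}{502} \cdot 6 = \frac{3}{251}$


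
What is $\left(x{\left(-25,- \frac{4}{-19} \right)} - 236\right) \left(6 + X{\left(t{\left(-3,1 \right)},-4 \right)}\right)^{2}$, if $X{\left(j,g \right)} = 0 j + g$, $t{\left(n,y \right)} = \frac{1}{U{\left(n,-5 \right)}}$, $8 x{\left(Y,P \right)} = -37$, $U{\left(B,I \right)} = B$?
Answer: $- \frac{1925}{2} \approx -962.5$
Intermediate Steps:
$x{\left(Y,P \right)} = - \frac{37}{8}$ ($x{\left(Y,P \right)} = \frac{1}{8} \left(-37\right) = - \frac{37}{8}$)
$t{\left(n,y \right)} = \frac{1}{n}$
$X{\left(j,g \right)} = g$ ($X{\left(j,g \right)} = 0 + g = g$)
$\left(x{\left(-25,- \frac{4}{-19} \right)} - 236\right) \left(6 + X{\left(t{\left(-3,1 \right)},-4 \right)}\right)^{2} = \left(- \frac{37}{8} - 236\right) \left(6 - 4\right)^{2} = - \frac{1925 \cdot 2^{2}}{8} = \left(- \frac{1925}{8}\right) 4 = - \frac{1925}{2}$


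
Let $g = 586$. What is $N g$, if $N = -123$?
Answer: $-72078$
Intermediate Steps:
$N g = \left(-123\right) 586 = -72078$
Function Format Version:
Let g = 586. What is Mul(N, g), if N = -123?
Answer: -72078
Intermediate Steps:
Mul(N, g) = Mul(-123, 586) = -72078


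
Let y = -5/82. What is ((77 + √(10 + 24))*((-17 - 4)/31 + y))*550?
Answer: -39745475/1271 - 516175*√34/1271 ≈ -33639.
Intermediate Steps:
y = -5/82 (y = -5*1/82 = -5/82 ≈ -0.060976)
((77 + √(10 + 24))*((-17 - 4)/31 + y))*550 = ((77 + √(10 + 24))*((-17 - 4)/31 - 5/82))*550 = ((77 + √34)*(-21*1/31 - 5/82))*550 = ((77 + √34)*(-21/31 - 5/82))*550 = ((77 + √34)*(-1877/2542))*550 = (-144529/2542 - 1877*√34/2542)*550 = -39745475/1271 - 516175*√34/1271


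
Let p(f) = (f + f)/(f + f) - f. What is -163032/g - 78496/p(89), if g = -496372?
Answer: 110731714/124093 ≈ 892.33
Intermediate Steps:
p(f) = 1 - f (p(f) = (2*f)/((2*f)) - f = (2*f)*(1/(2*f)) - f = 1 - f)
-163032/g - 78496/p(89) = -163032/(-496372) - 78496/(1 - 1*89) = -163032*(-1/496372) - 78496/(1 - 89) = 40758/124093 - 78496/(-88) = 40758/124093 - 78496*(-1/88) = 40758/124093 + 892 = 110731714/124093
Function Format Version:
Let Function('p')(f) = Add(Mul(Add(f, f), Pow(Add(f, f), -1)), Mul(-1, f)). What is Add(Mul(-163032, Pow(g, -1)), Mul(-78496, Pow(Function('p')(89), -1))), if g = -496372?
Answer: Rational(110731714, 124093) ≈ 892.33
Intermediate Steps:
Function('p')(f) = Add(1, Mul(-1, f)) (Function('p')(f) = Add(Mul(Mul(2, f), Pow(Mul(2, f), -1)), Mul(-1, f)) = Add(Mul(Mul(2, f), Mul(Rational(1, 2), Pow(f, -1))), Mul(-1, f)) = Add(1, Mul(-1, f)))
Add(Mul(-163032, Pow(g, -1)), Mul(-78496, Pow(Function('p')(89), -1))) = Add(Mul(-163032, Pow(-496372, -1)), Mul(-78496, Pow(Add(1, Mul(-1, 89)), -1))) = Add(Mul(-163032, Rational(-1, 496372)), Mul(-78496, Pow(Add(1, -89), -1))) = Add(Rational(40758, 124093), Mul(-78496, Pow(-88, -1))) = Add(Rational(40758, 124093), Mul(-78496, Rational(-1, 88))) = Add(Rational(40758, 124093), 892) = Rational(110731714, 124093)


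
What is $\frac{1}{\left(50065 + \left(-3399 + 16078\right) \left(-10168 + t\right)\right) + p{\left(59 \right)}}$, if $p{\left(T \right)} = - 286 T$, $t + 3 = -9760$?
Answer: $- \frac{1}{252671958} \approx -3.9577 \cdot 10^{-9}$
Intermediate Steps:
$t = -9763$ ($t = -3 - 9760 = -9763$)
$\frac{1}{\left(50065 + \left(-3399 + 16078\right) \left(-10168 + t\right)\right) + p{\left(59 \right)}} = \frac{1}{\left(50065 + \left(-3399 + 16078\right) \left(-10168 - 9763\right)\right) - 16874} = \frac{1}{\left(50065 + 12679 \left(-19931\right)\right) - 16874} = \frac{1}{\left(50065 - 252705149\right) - 16874} = \frac{1}{-252655084 - 16874} = \frac{1}{-252671958} = - \frac{1}{252671958}$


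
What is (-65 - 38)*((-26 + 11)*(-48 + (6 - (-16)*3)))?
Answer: 9270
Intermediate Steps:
(-65 - 38)*((-26 + 11)*(-48 + (6 - (-16)*3))) = -(-1545)*(-48 + (6 - 4*(-12))) = -(-1545)*(-48 + (6 + 48)) = -(-1545)*(-48 + 54) = -(-1545)*6 = -103*(-90) = 9270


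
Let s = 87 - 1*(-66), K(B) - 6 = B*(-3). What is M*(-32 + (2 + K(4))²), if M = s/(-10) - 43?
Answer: 4664/5 ≈ 932.80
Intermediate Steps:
K(B) = 6 - 3*B (K(B) = 6 + B*(-3) = 6 - 3*B)
s = 153 (s = 87 + 66 = 153)
M = -583/10 (M = 153/(-10) - 43 = 153*(-⅒) - 43 = -153/10 - 43 = -583/10 ≈ -58.300)
M*(-32 + (2 + K(4))²) = -583*(-32 + (2 + (6 - 3*4))²)/10 = -583*(-32 + (2 + (6 - 12))²)/10 = -583*(-32 + (2 - 6)²)/10 = -583*(-32 + (-4)²)/10 = -583*(-32 + 16)/10 = -583/10*(-16) = 4664/5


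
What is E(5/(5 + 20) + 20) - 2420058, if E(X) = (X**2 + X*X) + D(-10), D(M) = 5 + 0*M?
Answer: -60480923/25 ≈ -2.4192e+6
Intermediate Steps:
D(M) = 5 (D(M) = 5 + 0 = 5)
E(X) = 5 + 2*X**2 (E(X) = (X**2 + X*X) + 5 = (X**2 + X**2) + 5 = 2*X**2 + 5 = 5 + 2*X**2)
E(5/(5 + 20) + 20) - 2420058 = (5 + 2*(5/(5 + 20) + 20)**2) - 2420058 = (5 + 2*(5/25 + 20)**2) - 2420058 = (5 + 2*(5*(1/25) + 20)**2) - 2420058 = (5 + 2*(1/5 + 20)**2) - 2420058 = (5 + 2*(101/5)**2) - 2420058 = (5 + 2*(10201/25)) - 2420058 = (5 + 20402/25) - 2420058 = 20527/25 - 2420058 = -60480923/25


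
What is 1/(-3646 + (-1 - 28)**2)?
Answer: -1/2805 ≈ -0.00035651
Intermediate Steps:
1/(-3646 + (-1 - 28)**2) = 1/(-3646 + (-29)**2) = 1/(-3646 + 841) = 1/(-2805) = -1/2805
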